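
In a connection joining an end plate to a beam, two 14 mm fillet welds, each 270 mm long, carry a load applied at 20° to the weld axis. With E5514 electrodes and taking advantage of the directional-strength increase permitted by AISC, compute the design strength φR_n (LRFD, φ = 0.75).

φR_n ≈ 1460 kN

E55XX → F_EXX = 550 MPa.
t_e = 0.707 × 14 = 9.898 mm; A_we = 9.898 × 540 = 5345 mm².
Directional factor: 1.0 + 0.5 sin^1.5(20°) = 1.1.
F_nw = 0.6 × 550 × 1.1 = 363 MPa.
φR_n = 0.75 × 363 × 5345 × 10⁻³ = 1455 kN.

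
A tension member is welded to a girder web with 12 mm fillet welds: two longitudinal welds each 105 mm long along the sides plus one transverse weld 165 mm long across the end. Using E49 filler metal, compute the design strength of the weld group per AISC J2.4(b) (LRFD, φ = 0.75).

φR_n ≈ 797 kN

E49XX → F_EXX = 490 MPa.
t_e = 0.707 × 12 = 8.484 mm.
R_nwl = 0.6 × 490 × 8.484 × 210 × 10⁻³ = 523.8 kN (longitudinal, 2 welds).
R_nwt = 0.6 × 490 × 8.484 × 165 × 10⁻³ = 411.6 kN (transverse, base value).
(i) R_nwl + R_nwt = 935.4 kN; (ii) 0.85 R_nwl + 1.5 R_nwt = 1063 kN.
R_n = max = 1063 kN [governs: (ii)]; φR_n = 796.9 kN.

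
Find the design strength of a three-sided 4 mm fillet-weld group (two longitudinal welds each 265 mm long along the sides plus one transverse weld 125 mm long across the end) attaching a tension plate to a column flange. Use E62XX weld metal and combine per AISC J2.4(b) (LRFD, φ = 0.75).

E62XX → F_EXX = 620 MPa.
t_e = 0.707 × 4 = 2.828 mm.
R_nwl = 0.6 × 620 × 2.828 × 530 × 10⁻³ = 557.6 kN (longitudinal, 2 welds).
R_nwt = 0.6 × 620 × 2.828 × 125 × 10⁻³ = 131.5 kN (transverse, base value).
(i) R_nwl + R_nwt = 689.1 kN; (ii) 0.85 R_nwl + 1.5 R_nwt = 671.2 kN.
R_n = max = 689.1 kN [governs: (i)]; φR_n = 516.8 kN.

φR_n ≈ 517 kN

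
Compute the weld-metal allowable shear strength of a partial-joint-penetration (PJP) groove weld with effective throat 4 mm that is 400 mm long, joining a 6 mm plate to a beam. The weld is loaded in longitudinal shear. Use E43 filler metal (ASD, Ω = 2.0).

R_n/Ω ≈ 206 kN

E43XX → F_EXX = 430 MPa.
Effective throat (given) t_e = 4 mm.
A_we = 4 × 400 = 1600 mm².
F_nw = 0.6 F_EXX = 258 MPa.
R_n/Ω = (258 × 1600) / 2.0 × 10⁻³ = 206.4 kN.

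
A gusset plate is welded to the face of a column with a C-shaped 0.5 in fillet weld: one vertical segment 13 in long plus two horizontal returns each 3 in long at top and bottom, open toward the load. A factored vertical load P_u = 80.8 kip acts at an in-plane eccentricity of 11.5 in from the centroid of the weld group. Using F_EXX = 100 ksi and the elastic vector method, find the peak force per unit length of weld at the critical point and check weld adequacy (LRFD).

Total weld length L_w = 19 in. Treat welds as unit-width lines.
Centroid: x̄ = 2×3×1.5 / 19 = 0.4737 in from the vertical weld.
Polar moment about centroid: J = I_x + I_y = [13³/12 + 2×3×6.5²] + [13×0.4737² + 2(3³/12 + 3×1.026²)] = 450.3 in³.
Direct shear f_v = P/L_w = 80.8 / 19 = 4.253 kip/in (vertical).
Torsion M = P·e = 80.8 × 11.5 = 929.2 kip·in.
Critical point at (x, y) = (2.526, 6.5) from centroid. f_tx = M·y/J = 13.41 kip/in; f_ty = M·x/J = 5.213 kip/in.
Resultant f_max = √[f_tx² + (f_v + f_ty)²] = √[13.41² + (4.253 + 5.213)²] = 16.42 kip/in.
Capacity per unit length: φr_n = 0.75 × 0.6 × 100 × (0.707 × 0.5) = 15.91 kip/in.
16.42 > 15.91 → NOT adequate.

f_max ≈ 16.4 kip/in; NOT adequate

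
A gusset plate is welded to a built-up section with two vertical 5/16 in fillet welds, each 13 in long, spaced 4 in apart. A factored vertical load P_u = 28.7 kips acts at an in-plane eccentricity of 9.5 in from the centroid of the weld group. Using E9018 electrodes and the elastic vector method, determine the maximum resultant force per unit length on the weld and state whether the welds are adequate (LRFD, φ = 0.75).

E90XX → F_EXX = 90 ksi.
Total weld length L_w = 26 in. Treat welds as unit-width lines.
Polar moment about centroid: J = 2[d³/12 + d(b/2)²] = 2[13³/12 + 13×2²] = 470.2 in³.
Direct shear f_v = P/L_w = 28.7 / 26 = 1.104 kip/in (vertical).
Torsion M = P·e = 28.7 × 9.5 = 272.65 kip·in.
Critical point at (x, y) = (2, 6.5) from centroid. f_tx = M·y/J = 3.769 kip/in; f_ty = M·x/J = 1.16 kip/in.
Resultant f_max = √[f_tx² + (f_v + f_ty)²] = √[3.769² + (1.104 + 1.16)²] = 4.397 kip/in.
Capacity per unit length: φr_n = 0.75 × 0.6 × 90 × (0.707 × 0.3125) = 8.948 kip/in.
4.397 ≤ 8.948 → adequate.

f_max ≈ 4.4 kip/in; adequate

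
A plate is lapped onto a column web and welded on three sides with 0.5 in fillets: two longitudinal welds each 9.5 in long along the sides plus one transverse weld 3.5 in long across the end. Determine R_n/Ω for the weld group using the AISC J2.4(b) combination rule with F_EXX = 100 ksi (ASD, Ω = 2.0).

R_n/Ω ≈ 239 kips

t_e = 0.707 × 0.5 = 0.3535 in.
R_nwl = 0.6 × 100 × 0.3535 × 19 = 403 kips (longitudinal, 2 welds).
R_nwt = 0.6 × 100 × 0.3535 × 3.5 = 74.23 kips (transverse, base value).
(i) R_nwl + R_nwt = 477.2 kips; (ii) 0.85 R_nwl + 1.5 R_nwt = 453.9 kips.
R_n = max = 477.2 kips [governs: (i)]; R_n/Ω = 238.6 kips.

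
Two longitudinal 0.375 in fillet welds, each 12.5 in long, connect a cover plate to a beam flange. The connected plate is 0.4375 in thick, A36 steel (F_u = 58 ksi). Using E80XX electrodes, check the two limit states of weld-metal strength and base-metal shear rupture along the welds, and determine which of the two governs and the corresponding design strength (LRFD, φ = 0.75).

φR_n ≈ 239 kip (weld metal governs)

E80XX → F_EXX = 80 ksi.
t_e = 0.707 × 0.375 = 0.2651 in; L = 25 in.
Weld metal: φR_n = 0.75 × 0.6 × 80 × 0.2651 × 25 = 238.6 kip.
Base metal (shear rupture): φR_n = 0.75 × 0.6 × 58 × 0.4375 × 25 = 285.5 kip.
Governing: weld metal.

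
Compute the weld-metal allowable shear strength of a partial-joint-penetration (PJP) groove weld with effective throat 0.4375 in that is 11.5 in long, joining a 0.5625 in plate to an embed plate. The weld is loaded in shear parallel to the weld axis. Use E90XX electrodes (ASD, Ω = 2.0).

R_n/Ω ≈ 136 kips

E90XX → F_EXX = 90 ksi.
Effective throat (given) t_e = 0.4375 in.
A_we = 0.4375 × 11.5 = 5.031 in².
F_nw = 0.6 F_EXX = 54 ksi.
R_n/Ω = (54 × 5.031) / 2.0 = 135.8 kips.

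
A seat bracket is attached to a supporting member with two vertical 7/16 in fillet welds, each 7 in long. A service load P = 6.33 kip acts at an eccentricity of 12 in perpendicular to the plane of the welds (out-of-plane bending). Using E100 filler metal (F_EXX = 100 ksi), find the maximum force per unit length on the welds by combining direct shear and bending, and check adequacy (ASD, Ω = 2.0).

L_w = 2 × 7 = 14 in; section modulus (unit throat) S = 2 × L²/6 = 16.33 in².
Direct shear f_v = P/L_w = 6.33/14 = 0.4521 kip/in.
Moment M = P × e = 6.33 × 12 = 75.96 kip·in; bending f_b = M/S = 4.651 kip/in.
f_max = √(f_v² + f_b²) = √(0.4521² + 4.651²) = 4.673 kip/in.
r_n/Ω = (1/2.0) × 0.6 × 100 × (0.707 × 0.4375) = 9.279 kip/in → adequate.

f_max ≈ 4.67 kip/in; adequate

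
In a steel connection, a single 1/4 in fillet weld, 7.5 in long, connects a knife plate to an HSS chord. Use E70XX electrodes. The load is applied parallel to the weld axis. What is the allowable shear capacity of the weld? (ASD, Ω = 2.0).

R_n/Ω ≈ 27.8 kip

E70XX → F_EXX = 70 ksi.
Effective throat t_e = 0.707 × 0.25 = 0.1767 in.
Total length L = 7.5 in; A_we = 0.1767 × 7.5 = 1.326 in².
F_nw = 0.6 F_EXX = 0.6 × 70 = 42 ksi.
R_n = 42 × 1.326 = 55.68 kip; R_n/Ω = 55.68/2.0 = 27.84 kip.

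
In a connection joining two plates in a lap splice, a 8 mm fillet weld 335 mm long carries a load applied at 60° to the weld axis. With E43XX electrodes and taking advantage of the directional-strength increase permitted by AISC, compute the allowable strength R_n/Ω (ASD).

R_n/Ω ≈ 343 kN

E43XX → F_EXX = 430 MPa.
t_e = 0.707 × 8 = 5.656 mm; A_we = 5.656 × 335 = 1895 mm².
Directional factor: 1.0 + 0.5 sin^1.5(60°) = 1.403.
F_nw = 0.6 × 430 × 1.403 = 362 MPa.
R_n/Ω = (362 × 1895) / 2.0 × 10⁻³ = 342.9 kN.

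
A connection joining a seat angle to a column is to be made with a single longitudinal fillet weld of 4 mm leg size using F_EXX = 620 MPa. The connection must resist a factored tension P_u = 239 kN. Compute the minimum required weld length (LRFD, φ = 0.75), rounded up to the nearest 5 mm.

L = 305 mm

Throat t_e = 0.707 × 4 = 2.828 mm.
φr_n = 0.75 × 0.6 × 620 × 2.828 × 10⁻³ = 0.789 kN/mm.
L_req = P_u / φr_n = 239 / 0.789 = 302.9 mm total.
Round up → use L = 305 mm.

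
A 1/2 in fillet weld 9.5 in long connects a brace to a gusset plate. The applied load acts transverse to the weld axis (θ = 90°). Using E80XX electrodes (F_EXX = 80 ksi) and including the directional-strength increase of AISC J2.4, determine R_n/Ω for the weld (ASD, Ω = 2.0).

R_n/Ω ≈ 121 kip

t_e = 0.707 × 0.5 = 0.3535 in; A_we = 0.3535 × 9.5 = 3.358 in².
Directional factor: 1.0 + 0.5 sin^1.5(90°) = 1.5.
F_nw = 0.6 × 80 × 1.5 = 72 ksi.
R_n/Ω = (72 × 3.358) / 2.0 = 120.9 kip.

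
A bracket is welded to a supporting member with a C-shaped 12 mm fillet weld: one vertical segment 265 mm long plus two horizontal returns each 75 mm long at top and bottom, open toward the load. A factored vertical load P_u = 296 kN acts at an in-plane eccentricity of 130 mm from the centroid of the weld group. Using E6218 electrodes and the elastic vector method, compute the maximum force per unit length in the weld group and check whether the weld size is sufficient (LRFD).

f_max ≈ 1710 N/mm; adequate

E62XX → F_EXX = 620 MPa.
Total weld length L_w = 415 mm. Treat welds as unit-width lines.
Centroid: x̄ = 2×75×37.5 / 415 = 13.55 mm from the vertical weld.
Polar moment about centroid: J = I_x + I_y = [265³/12 + 2×75×132.5²] + [265×13.55² + 2(75³/12 + 75×23.95²)] = 4389000 mm³.
Direct shear f_v = P/L_w = 296×10³ / 415 = 713.3 N/mm (vertical).
Torsion M = P·e = 296×10³ × 130 = 38480000 N·mm.
Critical point at (x, y) = (61.45, 132.5) from centroid. f_tx = M·y/J = 1162 N/mm; f_ty = M·x/J = 538.7 N/mm.
Resultant f_max = √[f_tx² + (f_v + f_ty)²] = √[1162² + (713.3 + 538.7)²] = 1708 N/mm.
Capacity per unit length: φr_n = 0.75 × 0.6 × 620 × (0.707 × 12) = 2367 N/mm.
1708 ≤ 2367 → adequate.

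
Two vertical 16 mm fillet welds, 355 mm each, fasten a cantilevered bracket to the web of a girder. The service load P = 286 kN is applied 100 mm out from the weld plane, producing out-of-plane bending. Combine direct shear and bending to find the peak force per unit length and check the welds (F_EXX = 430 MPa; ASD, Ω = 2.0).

L_w = 2 × 355 = 710 mm; section modulus (unit throat) S = 2 × L²/6 = 42010 mm².
Direct shear f_v = P/L_w = 286×10³/710 = 402.8 N/mm.
Moment M = P × e = 286×10³ × 100 = 28600000 N·mm; bending f_b = M/S = 680.8 N/mm.
f_max = √(f_v² + f_b²) = √(402.8² + 680.8²) = 791.1 N/mm.
r_n/Ω = (1/2.0) × 0.6 × 430 × (0.707 × 16) = 1459 N/mm → adequate.

f_max ≈ 791 N/mm; adequate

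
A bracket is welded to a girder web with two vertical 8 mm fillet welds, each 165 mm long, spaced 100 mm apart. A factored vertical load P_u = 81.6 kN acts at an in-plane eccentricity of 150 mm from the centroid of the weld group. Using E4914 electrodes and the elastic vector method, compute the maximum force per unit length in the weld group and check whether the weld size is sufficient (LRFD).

E49XX → F_EXX = 490 MPa.
Total weld length L_w = 330 mm. Treat welds as unit-width lines.
Polar moment about centroid: J = 2[d³/12 + d(b/2)²] = 2[165³/12 + 165×50²] = 1574000 mm³.
Direct shear f_v = P/L_w = 81.6×10³ / 330 = 247.3 N/mm (vertical).
Torsion M = P·e = 81.6×10³ × 150 = 12240000 N·mm.
Critical point at (x, y) = (50, 82.5) from centroid. f_tx = M·y/J = 641.7 N/mm; f_ty = M·x/J = 388.9 N/mm.
Resultant f_max = √[f_tx² + (f_v + f_ty)²] = √[641.7² + (247.3 + 388.9)²] = 903.6 N/mm.
Capacity per unit length: φr_n = 0.75 × 0.6 × 490 × (0.707 × 8) = 1247 N/mm.
903.6 ≤ 1247 → adequate.

f_max ≈ 904 N/mm; adequate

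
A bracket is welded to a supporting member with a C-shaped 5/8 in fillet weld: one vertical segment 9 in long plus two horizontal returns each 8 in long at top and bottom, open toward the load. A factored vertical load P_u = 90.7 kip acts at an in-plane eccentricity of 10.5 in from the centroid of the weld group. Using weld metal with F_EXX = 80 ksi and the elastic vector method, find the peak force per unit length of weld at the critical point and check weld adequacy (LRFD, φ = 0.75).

Total weld length L_w = 25 in. Treat welds as unit-width lines.
Centroid: x̄ = 2×8×4 / 25 = 2.56 in from the vertical weld.
Polar moment about centroid: J = I_x + I_y = [9³/12 + 2×8×4.5²] + [9×2.56² + 2(8³/12 + 8×1.44²)] = 562.2 in³.
Direct shear f_v = P/L_w = 90.7 / 25 = 3.628 kip/in (vertical).
Torsion M = P·e = 90.7 × 10.5 = 952.35 kip·in.
Critical point at (x, y) = (5.44, 4.5) from centroid. f_tx = M·y/J = 7.622 kip/in; f_ty = M·x/J = 9.214 kip/in.
Resultant f_max = √[f_tx² + (f_v + f_ty)²] = √[7.622² + (3.628 + 9.214)²] = 14.93 kip/in.
Capacity per unit length: φr_n = 0.75 × 0.6 × 80 × (0.707 × 0.625) = 15.91 kip/in.
14.93 ≤ 15.91 → adequate.

f_max ≈ 14.9 kip/in; adequate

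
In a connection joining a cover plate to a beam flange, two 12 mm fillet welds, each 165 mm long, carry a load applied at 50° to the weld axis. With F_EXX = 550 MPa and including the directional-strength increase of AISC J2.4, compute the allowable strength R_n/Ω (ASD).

t_e = 0.707 × 12 = 8.484 mm; A_we = 8.484 × 330 = 2800 mm².
Directional factor: 1.0 + 0.5 sin^1.5(50°) = 1.335.
F_nw = 0.6 × 550 × 1.335 = 440.6 MPa.
R_n/Ω = (440.6 × 2800) / 2.0 × 10⁻³ = 616.8 kN.

R_n/Ω ≈ 617 kN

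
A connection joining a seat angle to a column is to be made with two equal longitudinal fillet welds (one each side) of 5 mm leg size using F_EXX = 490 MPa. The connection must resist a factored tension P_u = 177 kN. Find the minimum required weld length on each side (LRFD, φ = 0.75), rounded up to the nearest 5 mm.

L = 115 mm on each side

Throat t_e = 0.707 × 5 = 3.535 mm.
φr_n = 0.75 × 0.6 × 490 × 3.535 × 10⁻³ = 0.7795 kN/mm.
L_req = P_u / φr_n = 177 / 0.7795 = 227.1 mm total.
Per side: 227.1 / 2 = 113.5 mm.
Round up → use L = 115 mm on each side.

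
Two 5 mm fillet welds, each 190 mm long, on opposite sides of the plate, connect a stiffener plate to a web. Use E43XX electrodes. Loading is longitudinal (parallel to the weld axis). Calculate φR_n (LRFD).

φR_n ≈ 260 kN

E43XX → F_EXX = 430 MPa.
Effective throat t_e = 0.707 × 5 = 3.535 mm.
Total length L = 380 mm; A_we = 3.535 × 380 = 1343 mm².
F_nw = 0.6 F_EXX = 0.6 × 430 = 258 MPa.
φR_n = 0.75 × 258 × 1343 × 10⁻³ = 259.9 kN.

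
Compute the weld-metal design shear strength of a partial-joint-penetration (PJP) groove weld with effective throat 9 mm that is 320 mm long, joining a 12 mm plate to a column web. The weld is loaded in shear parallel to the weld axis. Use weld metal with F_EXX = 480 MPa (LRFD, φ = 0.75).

φR_n ≈ 622 kN

Effective throat (given) t_e = 9 mm.
A_we = 9 × 320 = 2880 mm².
F_nw = 0.6 F_EXX = 288 MPa.
φR_n = 0.75 × 288 × 2880 × 10⁻³ = 622.1 kN.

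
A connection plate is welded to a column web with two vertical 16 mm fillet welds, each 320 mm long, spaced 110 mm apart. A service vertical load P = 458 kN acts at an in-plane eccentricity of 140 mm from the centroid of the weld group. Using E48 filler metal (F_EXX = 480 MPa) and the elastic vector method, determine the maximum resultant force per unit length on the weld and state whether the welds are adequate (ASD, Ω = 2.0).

f_max ≈ 1830 N/mm; NOT adequate

Total weld length L_w = 640 mm. Treat welds as unit-width lines.
Polar moment about centroid: J = 2[d³/12 + d(b/2)²] = 2[320³/12 + 320×55²] = 7397000 mm³.
Direct shear f_v = P/L_w = 458×10³ / 640 = 715.6 N/mm (vertical).
Torsion M = P·e = 458×10³ × 140 = 64120000 N·mm.
Critical point at (x, y) = (55, 160) from centroid. f_tx = M·y/J = 1387 N/mm; f_ty = M·x/J = 476.7 N/mm.
Resultant f_max = √[f_tx² + (f_v + f_ty)²] = √[1387² + (715.6 + 476.7)²] = 1829 N/mm.
Capacity per unit length: r_n/Ω = (1/2.0) × 0.6 × 480 × (0.707 × 16) = 1629 N/mm.
1829 > 1629 → NOT adequate.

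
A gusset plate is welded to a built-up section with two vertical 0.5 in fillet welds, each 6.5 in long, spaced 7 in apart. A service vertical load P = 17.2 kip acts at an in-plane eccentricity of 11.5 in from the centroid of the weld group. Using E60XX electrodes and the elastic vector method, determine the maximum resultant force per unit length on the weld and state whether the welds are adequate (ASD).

f_max ≈ 5.65 kip/in; adequate

E60XX → F_EXX = 60 ksi.
Total weld length L_w = 13 in. Treat welds as unit-width lines.
Polar moment about centroid: J = 2[d³/12 + d(b/2)²] = 2[6.5³/12 + 6.5×3.5²] = 205 in³.
Direct shear f_v = P/L_w = 17.2 / 13 = 1.323 kip/in (vertical).
Torsion M = P·e = 17.2 × 11.5 = 197.8 kip·in.
Critical point at (x, y) = (3.5, 3.25) from centroid. f_tx = M·y/J = 3.136 kip/in; f_ty = M·x/J = 3.377 kip/in.
Resultant f_max = √[f_tx² + (f_v + f_ty)²] = √[3.136² + (1.323 + 3.377)²] = 5.65 kip/in.
Capacity per unit length: r_n/Ω = (1/2.0) × 0.6 × 60 × (0.707 × 0.5) = 6.363 kip/in.
5.65 ≤ 6.363 → adequate.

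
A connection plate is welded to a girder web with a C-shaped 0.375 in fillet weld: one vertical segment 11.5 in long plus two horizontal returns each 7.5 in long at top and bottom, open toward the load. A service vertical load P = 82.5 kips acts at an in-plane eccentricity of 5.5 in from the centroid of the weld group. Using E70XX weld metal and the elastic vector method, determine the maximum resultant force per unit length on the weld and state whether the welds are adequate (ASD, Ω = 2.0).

E70XX → F_EXX = 70 ksi.
Total weld length L_w = 26.5 in. Treat welds as unit-width lines.
Centroid: x̄ = 2×7.5×3.75 / 26.5 = 2.123 in from the vertical weld.
Polar moment about centroid: J = I_x + I_y = [11.5³/12 + 2×7.5×5.75²] + [11.5×2.123² + 2(7.5³/12 + 7.5×1.627²)] = 784.5 in³.
Direct shear f_v = P/L_w = 82.5 / 26.5 = 3.113 kip/in (vertical).
Torsion M = P·e = 82.5 × 5.5 = 453.75 kip·in.
Critical point at (x, y) = (5.377, 5.75) from centroid. f_tx = M·y/J = 3.326 kip/in; f_ty = M·x/J = 3.11 kip/in.
Resultant f_max = √[f_tx² + (f_v + f_ty)²] = √[3.326² + (3.113 + 3.11)²] = 7.056 kip/in.
Capacity per unit length: r_n/Ω = (1/2.0) × 0.6 × 70 × (0.707 × 0.375) = 5.568 kip/in.
7.056 > 5.568 → NOT adequate.

f_max ≈ 7.06 kip/in; NOT adequate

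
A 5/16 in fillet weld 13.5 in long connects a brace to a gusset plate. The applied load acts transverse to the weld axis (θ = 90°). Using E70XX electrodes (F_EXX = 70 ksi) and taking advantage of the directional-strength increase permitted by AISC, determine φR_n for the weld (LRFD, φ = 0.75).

φR_n ≈ 141 kips

t_e = 0.707 × 0.3125 = 0.2209 in; A_we = 0.2209 × 13.5 = 2.983 in².
Directional factor: 1.0 + 0.5 sin^1.5(90°) = 1.5.
F_nw = 0.6 × 70 × 1.5 = 63 ksi.
φR_n = 0.75 × 63 × 2.983 = 140.9 kips.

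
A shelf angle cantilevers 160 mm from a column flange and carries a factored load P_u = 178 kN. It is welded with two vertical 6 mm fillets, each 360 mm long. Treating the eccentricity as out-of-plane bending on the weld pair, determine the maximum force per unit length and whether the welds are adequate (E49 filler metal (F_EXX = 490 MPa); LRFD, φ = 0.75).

f_max ≈ 704 N/mm; adequate

L_w = 2 × 360 = 720 mm; section modulus (unit throat) S = 2 × L²/6 = 43200 mm².
Direct shear f_v = P/L_w = 178×10³/720 = 247.2 N/mm.
Moment M = P × e = 178×10³ × 160 = 28480000 N·mm; bending f_b = M/S = 659.3 N/mm.
f_max = √(f_v² + f_b²) = √(247.2² + 659.3²) = 704.1 N/mm.
φr_n = 0.75 × 0.6 × 490 × (0.707 × 6) = 935.4 N/mm → adequate.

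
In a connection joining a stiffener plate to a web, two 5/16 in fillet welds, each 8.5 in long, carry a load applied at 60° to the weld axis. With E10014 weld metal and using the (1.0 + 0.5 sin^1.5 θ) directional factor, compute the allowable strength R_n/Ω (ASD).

R_n/Ω ≈ 158 kip

E100XX → F_EXX = 100 ksi.
t_e = 0.707 × 0.3125 = 0.2209 in; A_we = 0.2209 × 17 = 3.756 in².
Directional factor: 1.0 + 0.5 sin^1.5(60°) = 1.403.
F_nw = 0.6 × 100 × 1.403 = 84.18 ksi.
R_n/Ω = (84.18 × 3.756) / 2.0 = 158.1 kip.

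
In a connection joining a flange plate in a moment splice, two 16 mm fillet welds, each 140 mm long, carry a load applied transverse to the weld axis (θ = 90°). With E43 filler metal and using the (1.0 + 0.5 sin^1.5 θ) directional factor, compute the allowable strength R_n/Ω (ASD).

R_n/Ω ≈ 613 kN

E43XX → F_EXX = 430 MPa.
t_e = 0.707 × 16 = 11.31 mm; A_we = 11.31 × 280 = 3167 mm².
Directional factor: 1.0 + 0.5 sin^1.5(90°) = 1.5.
F_nw = 0.6 × 430 × 1.5 = 387 MPa.
R_n/Ω = (387 × 3167) / 2.0 × 10⁻³ = 612.9 kN.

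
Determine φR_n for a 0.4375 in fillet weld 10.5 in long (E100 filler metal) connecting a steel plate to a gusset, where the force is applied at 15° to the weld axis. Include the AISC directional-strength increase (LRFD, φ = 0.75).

E100XX → F_EXX = 100 ksi.
t_e = 0.707 × 0.4375 = 0.3093 in; A_we = 0.3093 × 10.5 = 3.248 in².
Directional factor: 1.0 + 0.5 sin^1.5(15°) = 1.066.
F_nw = 0.6 × 100 × 1.066 = 63.95 ksi.
φR_n = 0.75 × 63.95 × 3.248 = 155.8 kips.

φR_n ≈ 156 kips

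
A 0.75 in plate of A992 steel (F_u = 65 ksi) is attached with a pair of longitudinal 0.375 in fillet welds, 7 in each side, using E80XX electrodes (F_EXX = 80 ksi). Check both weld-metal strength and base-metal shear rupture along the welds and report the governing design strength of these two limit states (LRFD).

φR_n ≈ 134 kips (weld metal governs)

t_e = 0.707 × 0.375 = 0.2651 in; L = 14 in.
Weld metal: φR_n = 0.75 × 0.6 × 80 × 0.2651 × 14 = 133.6 kips.
Base metal (shear rupture): φR_n = 0.75 × 0.6 × 65 × 0.75 × 14 = 307.1 kips.
Governing: weld metal.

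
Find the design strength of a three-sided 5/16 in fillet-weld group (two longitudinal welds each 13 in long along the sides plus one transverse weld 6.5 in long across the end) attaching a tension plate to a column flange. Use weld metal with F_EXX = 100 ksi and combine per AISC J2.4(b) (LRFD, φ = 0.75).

φR_n ≈ 323 kips

t_e = 0.707 × 0.3125 = 0.2209 in.
R_nwl = 0.6 × 100 × 0.2209 × 26 = 344.7 kips (longitudinal, 2 welds).
R_nwt = 0.6 × 100 × 0.2209 × 6.5 = 86.17 kips (transverse, base value).
(i) R_nwl + R_nwt = 430.8 kips; (ii) 0.85 R_nwl + 1.5 R_nwt = 422.2 kips.
R_n = max = 430.8 kips [governs: (i)]; φR_n = 323.1 kips.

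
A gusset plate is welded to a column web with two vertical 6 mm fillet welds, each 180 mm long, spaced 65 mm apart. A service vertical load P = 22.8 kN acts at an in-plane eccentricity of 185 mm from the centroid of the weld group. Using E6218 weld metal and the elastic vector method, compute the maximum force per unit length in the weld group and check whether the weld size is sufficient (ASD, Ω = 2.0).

f_max ≈ 325 N/mm; adequate

E62XX → F_EXX = 620 MPa.
Total weld length L_w = 360 mm. Treat welds as unit-width lines.
Polar moment about centroid: J = 2[d³/12 + d(b/2)²] = 2[180³/12 + 180×32.5²] = 1352000 mm³.
Direct shear f_v = P/L_w = 22.8×10³ / 360 = 63.33 N/mm (vertical).
Torsion M = P·e = 22.8×10³ × 185 = 4218000 N·mm.
Critical point at (x, y) = (32.5, 90) from centroid. f_tx = M·y/J = 280.7 N/mm; f_ty = M·x/J = 101.4 N/mm.
Resultant f_max = √[f_tx² + (f_v + f_ty)²] = √[280.7² + (63.33 + 101.4)²] = 325.5 N/mm.
Capacity per unit length: r_n/Ω = (1/2.0) × 0.6 × 620 × (0.707 × 6) = 789 N/mm.
325.5 ≤ 789 → adequate.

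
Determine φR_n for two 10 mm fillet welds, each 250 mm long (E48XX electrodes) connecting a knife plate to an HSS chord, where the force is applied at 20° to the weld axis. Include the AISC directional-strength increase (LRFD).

φR_n ≈ 840 kN

E48XX → F_EXX = 480 MPa.
t_e = 0.707 × 10 = 7.07 mm; A_we = 7.07 × 500 = 3535 mm².
Directional factor: 1.0 + 0.5 sin^1.5(20°) = 1.1.
F_nw = 0.6 × 480 × 1.1 = 316.8 MPa.
φR_n = 0.75 × 316.8 × 3535 × 10⁻³ = 839.9 kN.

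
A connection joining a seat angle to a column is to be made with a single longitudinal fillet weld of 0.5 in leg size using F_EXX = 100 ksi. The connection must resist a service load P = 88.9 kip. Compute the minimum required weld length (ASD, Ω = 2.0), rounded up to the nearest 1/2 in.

Throat t_e = 0.707 × 0.5 = 0.3535 in.
r_n/Ω = (0.6 × 100 × 0.3535) / 2.0 = 10.6 kip/in.
L_req = P / (r_n/Ω) = 88.9 / 10.6 = 8.383 in total.
Round up → use L = 8.5 in.

L = 8.5 in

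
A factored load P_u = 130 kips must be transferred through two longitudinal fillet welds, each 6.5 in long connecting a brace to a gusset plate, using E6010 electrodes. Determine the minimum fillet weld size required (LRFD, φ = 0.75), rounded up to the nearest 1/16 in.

E60XX → F_EXX = 60 ksi.
Total weld length L = 13 in.
Required throat t_e = P_u / (φ × 0.6 F_EXX × L) = 130 / (0.75 × 0.6 × 60 × 13) = 0.3704 in.
Required leg w = t_e / 0.707 = 0.5239 in → use 9/16 in.

w = 9/16 in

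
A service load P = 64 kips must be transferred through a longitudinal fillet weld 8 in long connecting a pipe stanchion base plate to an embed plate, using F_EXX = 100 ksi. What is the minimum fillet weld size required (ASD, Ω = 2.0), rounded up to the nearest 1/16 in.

Total weld length L = 8 in.
Required throat t_e = P × Ω / (0.6 F_EXX × L) = 64 × 2.0 / (0.6 × 100 × 8) = 0.2667 in.
Required leg w = t_e / 0.707 = 0.3772 in → use 7/16 in.

w = 7/16 in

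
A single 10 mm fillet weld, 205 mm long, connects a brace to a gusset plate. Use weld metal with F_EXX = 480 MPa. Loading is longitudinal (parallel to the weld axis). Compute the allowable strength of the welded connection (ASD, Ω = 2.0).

R_n/Ω ≈ 209 kN

Effective throat t_e = 0.707 × 10 = 7.07 mm.
Total length L = 205 mm; A_we = 7.07 × 205 = 1449 mm².
F_nw = 0.6 F_EXX = 0.6 × 480 = 288 MPa.
R_n = 288 × 1449 × 10⁻³ = 417.4 kN; R_n/Ω = 417.4/2.0 = 208.7 kN.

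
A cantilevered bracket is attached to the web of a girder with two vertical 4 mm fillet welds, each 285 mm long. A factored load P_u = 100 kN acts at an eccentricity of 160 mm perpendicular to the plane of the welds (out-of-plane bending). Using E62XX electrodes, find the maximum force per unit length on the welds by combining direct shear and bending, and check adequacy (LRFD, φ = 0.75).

f_max ≈ 616 N/mm; adequate

E62XX → F_EXX = 620 MPa.
L_w = 2 × 285 = 570 mm; section modulus (unit throat) S = 2 × L²/6 = 27080 mm².
Direct shear f_v = P/L_w = 100×10³/570 = 175.4 N/mm.
Moment M = P × e = 100×10³ × 160 = 16000000 N·mm; bending f_b = M/S = 591 N/mm.
f_max = √(f_v² + f_b²) = √(175.4² + 591²) = 616.4 N/mm.
φr_n = 0.75 × 0.6 × 620 × (0.707 × 4) = 789 N/mm → adequate.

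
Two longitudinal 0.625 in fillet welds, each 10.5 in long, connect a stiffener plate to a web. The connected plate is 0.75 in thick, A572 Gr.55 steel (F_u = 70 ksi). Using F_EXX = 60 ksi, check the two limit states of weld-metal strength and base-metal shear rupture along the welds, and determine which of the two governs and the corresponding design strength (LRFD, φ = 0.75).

φR_n ≈ 251 kips (weld metal governs)

t_e = 0.707 × 0.625 = 0.4419 in; L = 21 in.
Weld metal: φR_n = 0.75 × 0.6 × 60 × 0.4419 × 21 = 250.5 kips.
Base metal (shear rupture): φR_n = 0.75 × 0.6 × 70 × 0.75 × 21 = 496.1 kips.
Governing: weld metal.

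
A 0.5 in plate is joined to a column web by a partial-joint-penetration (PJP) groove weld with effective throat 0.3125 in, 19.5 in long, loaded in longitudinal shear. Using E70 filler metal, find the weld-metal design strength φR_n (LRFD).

φR_n ≈ 192 kip

E70XX → F_EXX = 70 ksi.
Effective throat (given) t_e = 0.3125 in.
A_we = 0.3125 × 19.5 = 6.094 in².
F_nw = 0.6 F_EXX = 42 ksi.
φR_n = 0.75 × 42 × 6.094 = 192 kip.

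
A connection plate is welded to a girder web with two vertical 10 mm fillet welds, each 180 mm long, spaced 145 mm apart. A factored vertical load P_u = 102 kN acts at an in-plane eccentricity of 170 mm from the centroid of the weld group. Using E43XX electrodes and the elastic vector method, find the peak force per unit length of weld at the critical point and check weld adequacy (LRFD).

E43XX → F_EXX = 430 MPa.
Total weld length L_w = 360 mm. Treat welds as unit-width lines.
Polar moment about centroid: J = 2[d³/12 + d(b/2)²] = 2[180³/12 + 180×72.5²] = 2864000 mm³.
Direct shear f_v = P/L_w = 102×10³ / 360 = 283.3 N/mm (vertical).
Torsion M = P·e = 102×10³ × 170 = 17340000 N·mm.
Critical point at (x, y) = (72.5, 90) from centroid. f_tx = M·y/J = 544.9 N/mm; f_ty = M·x/J = 438.9 N/mm.
Resultant f_max = √[f_tx² + (f_v + f_ty)²] = √[544.9² + (283.3 + 438.9)²] = 904.7 N/mm.
Capacity per unit length: φr_n = 0.75 × 0.6 × 430 × (0.707 × 10) = 1368 N/mm.
904.7 ≤ 1368 → adequate.

f_max ≈ 905 N/mm; adequate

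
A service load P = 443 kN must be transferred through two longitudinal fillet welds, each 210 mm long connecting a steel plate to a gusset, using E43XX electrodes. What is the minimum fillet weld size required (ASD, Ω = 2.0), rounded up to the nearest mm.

w = 12 mm

E43XX → F_EXX = 430 MPa.
Total weld length L = 420 mm.
Required throat t_e = P × Ω / (0.6 F_EXX × L) = 443 × 2.0 / (0.6 × 430 × 420 × 10⁻³) = 8.176 mm.
Required leg w = t_e / 0.707 = 11.56 mm → use 12 mm.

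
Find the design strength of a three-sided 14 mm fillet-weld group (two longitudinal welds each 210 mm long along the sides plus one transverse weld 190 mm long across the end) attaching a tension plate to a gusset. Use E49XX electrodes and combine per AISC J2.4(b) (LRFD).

E49XX → F_EXX = 490 MPa.
t_e = 0.707 × 14 = 9.898 mm.
R_nwl = 0.6 × 490 × 9.898 × 420 × 10⁻³ = 1222 kN (longitudinal, 2 welds).
R_nwt = 0.6 × 490 × 9.898 × 190 × 10⁻³ = 552.9 kN (transverse, base value).
(i) R_nwl + R_nwt = 1775 kN; (ii) 0.85 R_nwl + 1.5 R_nwt = 1868 kN.
R_n = max = 1868 kN [governs: (ii)]; φR_n = 1401 kN.

φR_n ≈ 1400 kN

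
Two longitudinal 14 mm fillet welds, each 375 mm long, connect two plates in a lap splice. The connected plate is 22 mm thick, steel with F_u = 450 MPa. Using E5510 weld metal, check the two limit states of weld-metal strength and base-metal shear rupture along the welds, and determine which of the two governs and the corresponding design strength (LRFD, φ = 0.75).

E55XX → F_EXX = 550 MPa.
t_e = 0.707 × 14 = 9.898 mm; L = 750 mm.
Weld metal: φR_n = 0.75 × 0.6 × 550 × 9.898 × 750 × 10⁻³ = 1837 kN.
Base metal (shear rupture): φR_n = 0.75 × 0.6 × 450 × 22 × 750 × 10⁻³ = 3341 kN.
Governing: weld metal.

φR_n ≈ 1840 kN (weld metal governs)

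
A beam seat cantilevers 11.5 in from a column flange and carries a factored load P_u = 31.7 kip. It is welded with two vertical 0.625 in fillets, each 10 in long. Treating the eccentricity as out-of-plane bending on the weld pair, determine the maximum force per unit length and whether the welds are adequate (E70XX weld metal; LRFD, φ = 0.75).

f_max ≈ 11.1 kip/in; adequate

E70XX → F_EXX = 70 ksi.
L_w = 2 × 10 = 20 in; section modulus (unit throat) S = 2 × L²/6 = 33.33 in².
Direct shear f_v = P/L_w = 31.7/20 = 1.585 kip/in.
Moment M = P × e = 31.7 × 11.5 = 364.55 kip·in; bending f_b = M/S = 10.94 kip/in.
f_max = √(f_v² + f_b²) = √(1.585² + 10.94²) = 11.05 kip/in.
φr_n = 0.75 × 0.6 × 70 × (0.707 × 0.625) = 13.92 kip/in → adequate.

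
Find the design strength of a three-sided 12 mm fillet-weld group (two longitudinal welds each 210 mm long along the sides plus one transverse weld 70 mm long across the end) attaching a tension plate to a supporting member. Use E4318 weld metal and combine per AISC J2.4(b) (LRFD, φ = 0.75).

E43XX → F_EXX = 430 MPa.
t_e = 0.707 × 12 = 8.484 mm.
R_nwl = 0.6 × 430 × 8.484 × 420 × 10⁻³ = 919.3 kN (longitudinal, 2 welds).
R_nwt = 0.6 × 430 × 8.484 × 70 × 10⁻³ = 153.2 kN (transverse, base value).
(i) R_nwl + R_nwt = 1073 kN; (ii) 0.85 R_nwl + 1.5 R_nwt = 1011 kN.
R_n = max = 1073 kN [governs: (i)]; φR_n = 804.4 kN.

φR_n ≈ 804 kN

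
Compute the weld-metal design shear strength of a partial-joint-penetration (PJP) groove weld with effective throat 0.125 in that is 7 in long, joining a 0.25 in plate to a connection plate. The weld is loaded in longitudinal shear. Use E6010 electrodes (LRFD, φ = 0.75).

φR_n ≈ 23.6 kips

E60XX → F_EXX = 60 ksi.
Effective throat (given) t_e = 0.125 in.
A_we = 0.125 × 7 = 0.875 in².
F_nw = 0.6 F_EXX = 36 ksi.
φR_n = 0.75 × 36 × 0.875 = 23.62 kips.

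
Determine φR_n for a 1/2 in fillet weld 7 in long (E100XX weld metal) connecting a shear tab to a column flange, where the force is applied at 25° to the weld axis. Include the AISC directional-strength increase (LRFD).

φR_n ≈ 127 kips

E100XX → F_EXX = 100 ksi.
t_e = 0.707 × 0.5 = 0.3535 in; A_we = 0.3535 × 7 = 2.474 in².
Directional factor: 1.0 + 0.5 sin^1.5(25°) = 1.137.
F_nw = 0.6 × 100 × 1.137 = 68.24 ksi.
φR_n = 0.75 × 68.24 × 2.474 = 126.6 kips.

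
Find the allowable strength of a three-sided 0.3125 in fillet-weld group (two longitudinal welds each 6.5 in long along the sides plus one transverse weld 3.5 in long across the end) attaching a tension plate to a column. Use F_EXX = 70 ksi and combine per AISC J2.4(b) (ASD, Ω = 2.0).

R_n/Ω ≈ 76.6 kip

t_e = 0.707 × 0.3125 = 0.2209 in.
R_nwl = 0.6 × 70 × 0.2209 × 13 = 120.6 kip (longitudinal, 2 welds).
R_nwt = 0.6 × 70 × 0.2209 × 3.5 = 32.48 kip (transverse, base value).
(i) R_nwl + R_nwt = 153.1 kip; (ii) 0.85 R_nwl + 1.5 R_nwt = 151.3 kip.
R_n = max = 153.1 kip [governs: (i)]; R_n/Ω = 76.55 kip.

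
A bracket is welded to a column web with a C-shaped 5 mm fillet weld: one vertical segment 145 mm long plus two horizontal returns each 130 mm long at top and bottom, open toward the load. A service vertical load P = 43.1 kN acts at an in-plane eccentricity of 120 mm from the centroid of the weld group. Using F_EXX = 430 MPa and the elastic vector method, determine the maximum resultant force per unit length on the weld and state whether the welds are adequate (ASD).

f_max ≈ 337 N/mm; adequate

Total weld length L_w = 405 mm. Treat welds as unit-width lines.
Centroid: x̄ = 2×130×65 / 405 = 41.73 mm from the vertical weld.
Polar moment about centroid: J = I_x + I_y = [145³/12 + 2×130×72.5²] + [145×41.73² + 2(130³/12 + 130×23.27²)] = 2380000 mm³.
Direct shear f_v = P/L_w = 43.1×10³ / 405 = 106.4 N/mm (vertical).
Torsion M = P·e = 43.1×10³ × 120 = 5172000 N·mm.
Critical point at (x, y) = (88.27, 72.5) from centroid. f_tx = M·y/J = 157.5 N/mm; f_ty = M·x/J = 191.8 N/mm.
Resultant f_max = √[f_tx² + (f_v + f_ty)²] = √[157.5² + (106.4 + 191.8)²] = 337.3 N/mm.
Capacity per unit length: r_n/Ω = (1/2.0) × 0.6 × 430 × (0.707 × 5) = 456 N/mm.
337.3 ≤ 456 → adequate.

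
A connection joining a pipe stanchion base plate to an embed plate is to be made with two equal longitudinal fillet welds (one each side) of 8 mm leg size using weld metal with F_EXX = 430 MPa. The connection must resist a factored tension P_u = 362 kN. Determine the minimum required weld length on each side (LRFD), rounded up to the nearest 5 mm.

L = 170 mm on each side

Throat t_e = 0.707 × 8 = 5.656 mm.
φr_n = 0.75 × 0.6 × 430 × 5.656 × 10⁻³ = 1.094 kN/mm.
L_req = P_u / φr_n = 362 / 1.094 = 330.8 mm total.
Per side: 330.8 / 2 = 165.4 mm.
Round up → use L = 170 mm on each side.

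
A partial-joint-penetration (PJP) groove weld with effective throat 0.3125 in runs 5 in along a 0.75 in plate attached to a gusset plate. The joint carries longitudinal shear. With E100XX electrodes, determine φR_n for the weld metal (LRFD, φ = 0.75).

φR_n ≈ 70.3 kips

E100XX → F_EXX = 100 ksi.
Effective throat (given) t_e = 0.3125 in.
A_we = 0.3125 × 5 = 1.562 in².
F_nw = 0.6 F_EXX = 60 ksi.
φR_n = 0.75 × 60 × 1.562 = 70.31 kips.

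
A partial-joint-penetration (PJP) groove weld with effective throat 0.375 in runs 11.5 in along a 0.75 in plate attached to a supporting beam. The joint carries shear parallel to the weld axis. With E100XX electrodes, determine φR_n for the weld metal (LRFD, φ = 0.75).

φR_n ≈ 194 kip

E100XX → F_EXX = 100 ksi.
Effective throat (given) t_e = 0.375 in.
A_we = 0.375 × 11.5 = 4.312 in².
F_nw = 0.6 F_EXX = 60 ksi.
φR_n = 0.75 × 60 × 4.312 = 194.1 kip.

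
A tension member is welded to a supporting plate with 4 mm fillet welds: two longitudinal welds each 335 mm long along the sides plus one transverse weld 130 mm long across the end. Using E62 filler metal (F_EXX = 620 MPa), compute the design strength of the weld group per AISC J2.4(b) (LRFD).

t_e = 0.707 × 4 = 2.828 mm.
R_nwl = 0.6 × 620 × 2.828 × 670 × 10⁻³ = 704.9 kN (longitudinal, 2 welds).
R_nwt = 0.6 × 620 × 2.828 × 130 × 10⁻³ = 136.8 kN (transverse, base value).
(i) R_nwl + R_nwt = 841.6 kN; (ii) 0.85 R_nwl + 1.5 R_nwt = 804.3 kN.
R_n = max = 841.6 kN [governs: (i)]; φR_n = 631.2 kN.

φR_n ≈ 631 kN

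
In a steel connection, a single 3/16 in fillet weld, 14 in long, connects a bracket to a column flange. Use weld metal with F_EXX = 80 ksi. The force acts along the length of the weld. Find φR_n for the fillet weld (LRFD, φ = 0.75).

φR_n ≈ 66.8 kip

Effective throat t_e = 0.707 × 0.1875 = 0.1326 in.
Total length L = 14 in; A_we = 0.1326 × 14 = 1.856 in².
F_nw = 0.6 F_EXX = 0.6 × 80 = 48 ksi.
φR_n = 0.75 × 48 × 1.856 = 66.81 kip.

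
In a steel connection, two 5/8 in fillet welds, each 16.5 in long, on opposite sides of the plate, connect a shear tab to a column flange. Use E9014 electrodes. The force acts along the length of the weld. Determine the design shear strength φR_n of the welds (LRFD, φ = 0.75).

E90XX → F_EXX = 90 ksi.
Effective throat t_e = 0.707 × 0.625 = 0.4419 in.
Total length L = 33 in; A_we = 0.4419 × 33 = 14.58 in².
F_nw = 0.6 F_EXX = 0.6 × 90 = 54 ksi.
φR_n = 0.75 × 54 × 14.58 = 590.6 kip.

φR_n ≈ 591 kip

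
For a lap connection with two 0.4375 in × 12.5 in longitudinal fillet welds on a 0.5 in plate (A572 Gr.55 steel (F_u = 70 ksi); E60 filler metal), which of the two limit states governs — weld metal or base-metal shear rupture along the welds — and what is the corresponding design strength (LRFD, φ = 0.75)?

φR_n ≈ 209 kip (weld metal governs)

E60XX → F_EXX = 60 ksi.
t_e = 0.707 × 0.4375 = 0.3093 in; L = 25 in.
Weld metal: φR_n = 0.75 × 0.6 × 60 × 0.3093 × 25 = 208.8 kip.
Base metal (shear rupture): φR_n = 0.75 × 0.6 × 70 × 0.5 × 25 = 393.8 kip.
Governing: weld metal.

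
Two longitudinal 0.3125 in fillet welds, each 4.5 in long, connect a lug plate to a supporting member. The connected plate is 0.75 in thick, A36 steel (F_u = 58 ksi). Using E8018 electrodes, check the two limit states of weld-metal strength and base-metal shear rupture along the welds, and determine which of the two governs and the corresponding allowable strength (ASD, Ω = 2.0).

R_n/Ω ≈ 47.7 kips (weld metal governs)

E80XX → F_EXX = 80 ksi.
t_e = 0.707 × 0.3125 = 0.2209 in; L = 9 in.
Weld metal: R_n/Ω = (1/2.0) × 0.6 × 80 × 0.2209 × 9 = 47.72 kips.
Base metal (shear rupture): R_n/Ω = (1/2.0) × 0.6 × 58 × 0.75 × 9 = 117.4 kips.
Governing: weld metal.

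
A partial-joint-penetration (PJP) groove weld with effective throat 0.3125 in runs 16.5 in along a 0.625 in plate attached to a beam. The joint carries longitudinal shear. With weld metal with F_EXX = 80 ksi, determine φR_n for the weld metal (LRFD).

φR_n ≈ 186 kips

Effective throat (given) t_e = 0.3125 in.
A_we = 0.3125 × 16.5 = 5.156 in².
F_nw = 0.6 F_EXX = 48 ksi.
φR_n = 0.75 × 48 × 5.156 = 185.6 kips.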